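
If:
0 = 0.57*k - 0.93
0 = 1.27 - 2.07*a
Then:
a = 0.61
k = 1.63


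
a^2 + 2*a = a*(a + 2)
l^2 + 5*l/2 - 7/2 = (l - 1)*(l + 7/2)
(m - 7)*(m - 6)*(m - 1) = m^3 - 14*m^2 + 55*m - 42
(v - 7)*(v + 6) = v^2 - v - 42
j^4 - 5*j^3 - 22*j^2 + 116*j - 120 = (j - 6)*(j - 2)^2*(j + 5)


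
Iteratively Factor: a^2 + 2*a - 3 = (a - 1)*(a + 3)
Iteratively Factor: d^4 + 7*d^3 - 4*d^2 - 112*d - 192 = (d + 4)*(d^3 + 3*d^2 - 16*d - 48) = (d + 4)^2*(d^2 - d - 12) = (d - 4)*(d + 4)^2*(d + 3)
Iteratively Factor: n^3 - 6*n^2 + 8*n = (n - 2)*(n^2 - 4*n) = (n - 4)*(n - 2)*(n)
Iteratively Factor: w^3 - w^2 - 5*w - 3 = (w - 3)*(w^2 + 2*w + 1) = (w - 3)*(w + 1)*(w + 1)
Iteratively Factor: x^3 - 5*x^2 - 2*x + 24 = (x + 2)*(x^2 - 7*x + 12) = (x - 4)*(x + 2)*(x - 3)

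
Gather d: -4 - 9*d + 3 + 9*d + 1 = 0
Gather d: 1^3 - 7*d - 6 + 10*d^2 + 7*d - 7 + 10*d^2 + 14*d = 20*d^2 + 14*d - 12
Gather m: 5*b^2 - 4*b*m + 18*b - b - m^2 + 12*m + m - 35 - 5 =5*b^2 + 17*b - m^2 + m*(13 - 4*b) - 40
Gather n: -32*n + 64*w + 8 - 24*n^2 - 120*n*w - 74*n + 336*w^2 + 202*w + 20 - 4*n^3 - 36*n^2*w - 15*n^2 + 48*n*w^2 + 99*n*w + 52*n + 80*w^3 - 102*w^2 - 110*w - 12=-4*n^3 + n^2*(-36*w - 39) + n*(48*w^2 - 21*w - 54) + 80*w^3 + 234*w^2 + 156*w + 16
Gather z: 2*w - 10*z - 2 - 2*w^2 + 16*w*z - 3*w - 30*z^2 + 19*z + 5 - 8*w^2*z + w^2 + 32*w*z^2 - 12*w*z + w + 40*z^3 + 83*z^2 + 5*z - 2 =-w^2 + 40*z^3 + z^2*(32*w + 53) + z*(-8*w^2 + 4*w + 14) + 1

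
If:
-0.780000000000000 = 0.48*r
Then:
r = -1.62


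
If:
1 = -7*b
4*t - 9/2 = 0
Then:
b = -1/7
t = 9/8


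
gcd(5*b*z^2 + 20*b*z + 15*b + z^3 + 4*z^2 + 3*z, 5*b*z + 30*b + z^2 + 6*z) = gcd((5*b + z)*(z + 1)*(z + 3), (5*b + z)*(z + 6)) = 5*b + z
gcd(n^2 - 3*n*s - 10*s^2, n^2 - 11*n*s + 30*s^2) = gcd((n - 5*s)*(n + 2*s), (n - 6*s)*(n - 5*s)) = -n + 5*s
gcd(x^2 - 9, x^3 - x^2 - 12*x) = x + 3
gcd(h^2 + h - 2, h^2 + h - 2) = h^2 + h - 2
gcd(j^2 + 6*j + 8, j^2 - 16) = j + 4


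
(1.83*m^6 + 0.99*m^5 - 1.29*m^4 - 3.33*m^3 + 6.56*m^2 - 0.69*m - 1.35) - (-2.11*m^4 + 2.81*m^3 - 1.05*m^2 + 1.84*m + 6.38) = 1.83*m^6 + 0.99*m^5 + 0.82*m^4 - 6.14*m^3 + 7.61*m^2 - 2.53*m - 7.73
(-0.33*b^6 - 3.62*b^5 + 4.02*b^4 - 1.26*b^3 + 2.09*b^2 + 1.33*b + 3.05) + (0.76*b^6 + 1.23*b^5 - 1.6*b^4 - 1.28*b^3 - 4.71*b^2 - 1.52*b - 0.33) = 0.43*b^6 - 2.39*b^5 + 2.42*b^4 - 2.54*b^3 - 2.62*b^2 - 0.19*b + 2.72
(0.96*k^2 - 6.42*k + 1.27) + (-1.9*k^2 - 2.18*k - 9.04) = -0.94*k^2 - 8.6*k - 7.77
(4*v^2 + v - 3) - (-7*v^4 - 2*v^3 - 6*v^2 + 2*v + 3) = 7*v^4 + 2*v^3 + 10*v^2 - v - 6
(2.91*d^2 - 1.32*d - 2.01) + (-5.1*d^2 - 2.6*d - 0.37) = -2.19*d^2 - 3.92*d - 2.38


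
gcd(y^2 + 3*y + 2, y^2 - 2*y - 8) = y + 2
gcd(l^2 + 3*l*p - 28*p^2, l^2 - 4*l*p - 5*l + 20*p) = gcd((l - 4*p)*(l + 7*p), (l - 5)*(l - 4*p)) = -l + 4*p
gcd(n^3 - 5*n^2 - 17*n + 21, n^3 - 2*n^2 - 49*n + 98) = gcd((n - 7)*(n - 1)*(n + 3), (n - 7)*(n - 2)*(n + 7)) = n - 7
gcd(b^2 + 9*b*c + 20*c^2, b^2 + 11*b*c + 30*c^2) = b + 5*c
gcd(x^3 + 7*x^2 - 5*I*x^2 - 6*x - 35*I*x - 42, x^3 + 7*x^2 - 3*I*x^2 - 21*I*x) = x^2 + x*(7 - 3*I) - 21*I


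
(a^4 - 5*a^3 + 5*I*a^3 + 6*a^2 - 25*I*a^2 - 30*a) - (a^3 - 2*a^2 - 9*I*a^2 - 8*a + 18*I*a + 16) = a^4 - 6*a^3 + 5*I*a^3 + 8*a^2 - 16*I*a^2 - 22*a - 18*I*a - 16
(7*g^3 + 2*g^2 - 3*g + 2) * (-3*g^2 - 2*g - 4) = -21*g^5 - 20*g^4 - 23*g^3 - 8*g^2 + 8*g - 8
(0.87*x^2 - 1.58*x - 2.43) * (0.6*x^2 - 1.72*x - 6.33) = 0.522*x^4 - 2.4444*x^3 - 4.2475*x^2 + 14.181*x + 15.3819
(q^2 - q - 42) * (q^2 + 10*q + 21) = q^4 + 9*q^3 - 31*q^2 - 441*q - 882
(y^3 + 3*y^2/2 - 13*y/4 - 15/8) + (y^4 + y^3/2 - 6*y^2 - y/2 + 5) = y^4 + 3*y^3/2 - 9*y^2/2 - 15*y/4 + 25/8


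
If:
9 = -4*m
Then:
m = -9/4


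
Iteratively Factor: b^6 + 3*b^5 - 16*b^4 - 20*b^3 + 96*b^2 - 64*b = (b + 4)*(b^5 - b^4 - 12*b^3 + 28*b^2 - 16*b) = b*(b + 4)*(b^4 - b^3 - 12*b^2 + 28*b - 16) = b*(b + 4)^2*(b^3 - 5*b^2 + 8*b - 4) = b*(b - 1)*(b + 4)^2*(b^2 - 4*b + 4) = b*(b - 2)*(b - 1)*(b + 4)^2*(b - 2)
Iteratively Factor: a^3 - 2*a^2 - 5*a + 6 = (a + 2)*(a^2 - 4*a + 3) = (a - 3)*(a + 2)*(a - 1)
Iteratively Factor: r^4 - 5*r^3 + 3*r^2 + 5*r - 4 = (r - 1)*(r^3 - 4*r^2 - r + 4) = (r - 1)*(r + 1)*(r^2 - 5*r + 4) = (r - 4)*(r - 1)*(r + 1)*(r - 1)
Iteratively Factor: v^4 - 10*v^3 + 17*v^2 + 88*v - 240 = (v - 5)*(v^3 - 5*v^2 - 8*v + 48) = (v - 5)*(v - 4)*(v^2 - v - 12) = (v - 5)*(v - 4)*(v + 3)*(v - 4)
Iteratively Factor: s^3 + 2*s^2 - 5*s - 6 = (s - 2)*(s^2 + 4*s + 3) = (s - 2)*(s + 3)*(s + 1)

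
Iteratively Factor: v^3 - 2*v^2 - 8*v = (v)*(v^2 - 2*v - 8) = v*(v + 2)*(v - 4)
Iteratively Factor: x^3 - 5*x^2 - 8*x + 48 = (x + 3)*(x^2 - 8*x + 16) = (x - 4)*(x + 3)*(x - 4)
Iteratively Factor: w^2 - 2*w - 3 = (w - 3)*(w + 1)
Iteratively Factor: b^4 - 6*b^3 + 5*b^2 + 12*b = (b)*(b^3 - 6*b^2 + 5*b + 12) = b*(b + 1)*(b^2 - 7*b + 12) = b*(b - 3)*(b + 1)*(b - 4)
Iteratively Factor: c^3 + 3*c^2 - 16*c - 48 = (c - 4)*(c^2 + 7*c + 12) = (c - 4)*(c + 4)*(c + 3)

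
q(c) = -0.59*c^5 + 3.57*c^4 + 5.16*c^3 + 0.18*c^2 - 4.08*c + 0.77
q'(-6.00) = -6356.64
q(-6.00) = 8131.73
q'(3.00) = 282.93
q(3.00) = 275.27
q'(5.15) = 283.70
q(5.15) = 1063.22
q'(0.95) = 20.07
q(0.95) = 3.93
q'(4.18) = 410.24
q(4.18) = 700.69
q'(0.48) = 1.08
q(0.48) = -0.40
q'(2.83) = 255.36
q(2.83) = 229.51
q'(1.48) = 62.50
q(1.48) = 24.79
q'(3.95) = 400.80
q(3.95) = 607.21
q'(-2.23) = -159.21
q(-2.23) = 74.36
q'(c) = -2.95*c^4 + 14.28*c^3 + 15.48*c^2 + 0.36*c - 4.08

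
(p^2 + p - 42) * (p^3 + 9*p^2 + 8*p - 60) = p^5 + 10*p^4 - 25*p^3 - 430*p^2 - 396*p + 2520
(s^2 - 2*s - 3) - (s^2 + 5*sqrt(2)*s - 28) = -5*sqrt(2)*s - 2*s + 25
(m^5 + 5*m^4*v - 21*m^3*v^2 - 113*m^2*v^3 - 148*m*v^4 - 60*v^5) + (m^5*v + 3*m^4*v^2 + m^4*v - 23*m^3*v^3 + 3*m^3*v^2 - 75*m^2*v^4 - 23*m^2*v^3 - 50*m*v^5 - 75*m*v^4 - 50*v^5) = m^5*v + m^5 + 3*m^4*v^2 + 6*m^4*v - 23*m^3*v^3 - 18*m^3*v^2 - 75*m^2*v^4 - 136*m^2*v^3 - 50*m*v^5 - 223*m*v^4 - 110*v^5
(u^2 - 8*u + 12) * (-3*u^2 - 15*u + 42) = -3*u^4 + 9*u^3 + 126*u^2 - 516*u + 504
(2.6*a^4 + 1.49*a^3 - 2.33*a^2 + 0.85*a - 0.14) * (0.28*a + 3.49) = 0.728*a^5 + 9.4912*a^4 + 4.5477*a^3 - 7.8937*a^2 + 2.9273*a - 0.4886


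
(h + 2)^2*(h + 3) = h^3 + 7*h^2 + 16*h + 12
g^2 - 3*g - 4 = (g - 4)*(g + 1)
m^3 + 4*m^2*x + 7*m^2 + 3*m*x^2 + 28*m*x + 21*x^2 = (m + 7)*(m + x)*(m + 3*x)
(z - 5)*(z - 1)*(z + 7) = z^3 + z^2 - 37*z + 35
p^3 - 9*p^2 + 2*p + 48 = (p - 8)*(p - 3)*(p + 2)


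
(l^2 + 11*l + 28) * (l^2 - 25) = l^4 + 11*l^3 + 3*l^2 - 275*l - 700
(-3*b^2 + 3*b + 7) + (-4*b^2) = -7*b^2 + 3*b + 7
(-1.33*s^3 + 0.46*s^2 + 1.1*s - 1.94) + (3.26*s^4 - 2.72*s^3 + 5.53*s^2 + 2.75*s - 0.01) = 3.26*s^4 - 4.05*s^3 + 5.99*s^2 + 3.85*s - 1.95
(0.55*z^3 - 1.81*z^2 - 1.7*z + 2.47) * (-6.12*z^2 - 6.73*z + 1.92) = -3.366*z^5 + 7.3757*z^4 + 23.6413*z^3 - 7.1506*z^2 - 19.8871*z + 4.7424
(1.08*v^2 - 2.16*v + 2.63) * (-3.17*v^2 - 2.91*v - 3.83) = -3.4236*v^4 + 3.7044*v^3 - 6.1879*v^2 + 0.6195*v - 10.0729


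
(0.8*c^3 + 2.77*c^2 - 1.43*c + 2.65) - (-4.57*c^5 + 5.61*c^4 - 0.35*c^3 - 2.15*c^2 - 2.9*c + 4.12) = 4.57*c^5 - 5.61*c^4 + 1.15*c^3 + 4.92*c^2 + 1.47*c - 1.47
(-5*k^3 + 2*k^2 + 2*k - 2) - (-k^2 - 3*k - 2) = -5*k^3 + 3*k^2 + 5*k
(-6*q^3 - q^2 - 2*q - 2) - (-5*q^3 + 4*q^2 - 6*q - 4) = -q^3 - 5*q^2 + 4*q + 2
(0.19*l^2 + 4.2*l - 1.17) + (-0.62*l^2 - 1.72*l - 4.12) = -0.43*l^2 + 2.48*l - 5.29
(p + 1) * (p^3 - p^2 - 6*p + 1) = p^4 - 7*p^2 - 5*p + 1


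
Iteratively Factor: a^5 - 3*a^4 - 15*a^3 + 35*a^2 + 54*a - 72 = (a - 4)*(a^4 + a^3 - 11*a^2 - 9*a + 18) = (a - 4)*(a + 2)*(a^3 - a^2 - 9*a + 9) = (a - 4)*(a + 2)*(a + 3)*(a^2 - 4*a + 3) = (a - 4)*(a - 3)*(a + 2)*(a + 3)*(a - 1)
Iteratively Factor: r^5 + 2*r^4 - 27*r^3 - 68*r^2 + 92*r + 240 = (r + 3)*(r^4 - r^3 - 24*r^2 + 4*r + 80) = (r + 3)*(r + 4)*(r^3 - 5*r^2 - 4*r + 20) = (r + 2)*(r + 3)*(r + 4)*(r^2 - 7*r + 10) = (r - 2)*(r + 2)*(r + 3)*(r + 4)*(r - 5)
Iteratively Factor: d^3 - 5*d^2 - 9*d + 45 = (d - 5)*(d^2 - 9) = (d - 5)*(d + 3)*(d - 3)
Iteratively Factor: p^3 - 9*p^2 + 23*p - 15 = (p - 1)*(p^2 - 8*p + 15) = (p - 3)*(p - 1)*(p - 5)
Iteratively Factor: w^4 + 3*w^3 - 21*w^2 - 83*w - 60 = (w + 4)*(w^3 - w^2 - 17*w - 15) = (w - 5)*(w + 4)*(w^2 + 4*w + 3) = (w - 5)*(w + 1)*(w + 4)*(w + 3)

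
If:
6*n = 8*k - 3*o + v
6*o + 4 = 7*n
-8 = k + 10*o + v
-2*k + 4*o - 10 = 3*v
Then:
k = 942/1793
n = 368/1793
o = -766/1793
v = -7626/1793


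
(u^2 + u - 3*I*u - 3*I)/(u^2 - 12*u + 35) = (u^2 + u - 3*I*u - 3*I)/(u^2 - 12*u + 35)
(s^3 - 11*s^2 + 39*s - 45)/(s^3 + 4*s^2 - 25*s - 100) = (s^2 - 6*s + 9)/(s^2 + 9*s + 20)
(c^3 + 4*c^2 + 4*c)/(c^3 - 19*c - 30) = c*(c + 2)/(c^2 - 2*c - 15)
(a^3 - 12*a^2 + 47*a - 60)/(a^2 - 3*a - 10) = (a^2 - 7*a + 12)/(a + 2)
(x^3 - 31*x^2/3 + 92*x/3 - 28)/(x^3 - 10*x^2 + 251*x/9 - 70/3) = 3*(x - 2)/(3*x - 5)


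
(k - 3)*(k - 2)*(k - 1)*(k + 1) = k^4 - 5*k^3 + 5*k^2 + 5*k - 6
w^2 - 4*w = w*(w - 4)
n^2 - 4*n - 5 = (n - 5)*(n + 1)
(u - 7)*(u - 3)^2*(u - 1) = u^4 - 14*u^3 + 64*u^2 - 114*u + 63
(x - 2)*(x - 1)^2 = x^3 - 4*x^2 + 5*x - 2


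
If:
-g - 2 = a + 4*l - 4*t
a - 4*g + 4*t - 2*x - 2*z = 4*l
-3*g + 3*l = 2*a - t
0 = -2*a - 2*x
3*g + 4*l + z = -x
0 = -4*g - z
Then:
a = -24/13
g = 14/13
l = -5/26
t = 3/26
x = 24/13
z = -56/13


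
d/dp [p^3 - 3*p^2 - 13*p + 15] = 3*p^2 - 6*p - 13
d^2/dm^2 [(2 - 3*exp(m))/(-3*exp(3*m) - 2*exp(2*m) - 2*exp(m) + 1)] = (108*exp(6*m) - 108*exp(5*m) - 192*exp(4*m) + 49*exp(3*m) - 42*exp(2*m) - 18*exp(m) - 1)*exp(m)/(27*exp(9*m) + 54*exp(8*m) + 90*exp(7*m) + 53*exp(6*m) + 24*exp(5*m) - 24*exp(4*m) - 7*exp(3*m) - 6*exp(2*m) + 6*exp(m) - 1)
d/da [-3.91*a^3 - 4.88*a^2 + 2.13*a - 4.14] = -11.73*a^2 - 9.76*a + 2.13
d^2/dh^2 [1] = 0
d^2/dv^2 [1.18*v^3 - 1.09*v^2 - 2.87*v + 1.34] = 7.08*v - 2.18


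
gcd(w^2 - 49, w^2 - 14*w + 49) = w - 7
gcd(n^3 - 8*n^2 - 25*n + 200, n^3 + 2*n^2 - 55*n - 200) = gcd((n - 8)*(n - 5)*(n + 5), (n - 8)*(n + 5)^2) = n^2 - 3*n - 40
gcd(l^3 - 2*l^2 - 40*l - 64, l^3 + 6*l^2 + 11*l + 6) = l + 2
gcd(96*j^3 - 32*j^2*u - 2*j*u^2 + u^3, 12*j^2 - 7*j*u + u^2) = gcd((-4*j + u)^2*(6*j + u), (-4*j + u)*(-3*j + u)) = -4*j + u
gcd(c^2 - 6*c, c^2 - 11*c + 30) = c - 6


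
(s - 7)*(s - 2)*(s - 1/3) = s^3 - 28*s^2/3 + 17*s - 14/3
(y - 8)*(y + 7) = y^2 - y - 56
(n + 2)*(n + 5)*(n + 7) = n^3 + 14*n^2 + 59*n + 70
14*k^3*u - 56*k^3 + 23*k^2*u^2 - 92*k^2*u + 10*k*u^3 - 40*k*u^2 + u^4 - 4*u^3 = (k + u)*(2*k + u)*(7*k + u)*(u - 4)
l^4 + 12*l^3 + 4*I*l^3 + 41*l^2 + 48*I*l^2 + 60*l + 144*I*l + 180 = (l + 6)^2*(l - I)*(l + 5*I)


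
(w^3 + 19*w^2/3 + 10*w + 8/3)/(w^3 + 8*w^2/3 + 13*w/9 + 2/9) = 3*(w + 4)/(3*w + 1)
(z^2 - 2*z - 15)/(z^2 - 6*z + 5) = (z + 3)/(z - 1)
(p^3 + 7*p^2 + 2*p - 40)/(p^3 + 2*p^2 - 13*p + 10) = (p + 4)/(p - 1)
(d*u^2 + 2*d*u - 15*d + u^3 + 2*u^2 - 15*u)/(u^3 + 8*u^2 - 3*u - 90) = (d + u)/(u + 6)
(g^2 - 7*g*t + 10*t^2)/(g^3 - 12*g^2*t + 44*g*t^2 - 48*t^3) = (g - 5*t)/(g^2 - 10*g*t + 24*t^2)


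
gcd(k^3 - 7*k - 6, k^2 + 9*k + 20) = 1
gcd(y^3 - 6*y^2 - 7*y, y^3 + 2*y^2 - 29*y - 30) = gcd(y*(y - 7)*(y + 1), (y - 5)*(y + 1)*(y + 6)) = y + 1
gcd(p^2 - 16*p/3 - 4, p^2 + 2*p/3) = p + 2/3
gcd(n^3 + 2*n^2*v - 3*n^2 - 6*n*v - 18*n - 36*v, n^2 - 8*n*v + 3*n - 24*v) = n + 3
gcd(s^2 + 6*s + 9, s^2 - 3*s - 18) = s + 3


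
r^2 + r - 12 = (r - 3)*(r + 4)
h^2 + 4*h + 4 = (h + 2)^2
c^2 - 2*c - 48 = (c - 8)*(c + 6)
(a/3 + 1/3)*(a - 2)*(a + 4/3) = a^3/3 + a^2/9 - 10*a/9 - 8/9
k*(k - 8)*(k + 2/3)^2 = k^4 - 20*k^3/3 - 92*k^2/9 - 32*k/9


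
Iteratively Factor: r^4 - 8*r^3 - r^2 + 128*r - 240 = (r + 4)*(r^3 - 12*r^2 + 47*r - 60) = (r - 4)*(r + 4)*(r^2 - 8*r + 15) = (r - 4)*(r - 3)*(r + 4)*(r - 5)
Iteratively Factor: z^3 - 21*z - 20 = (z + 4)*(z^2 - 4*z - 5) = (z - 5)*(z + 4)*(z + 1)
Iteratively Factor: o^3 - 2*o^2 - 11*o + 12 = (o + 3)*(o^2 - 5*o + 4) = (o - 1)*(o + 3)*(o - 4)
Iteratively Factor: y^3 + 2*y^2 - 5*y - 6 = (y - 2)*(y^2 + 4*y + 3) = (y - 2)*(y + 1)*(y + 3)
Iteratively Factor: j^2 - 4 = (j + 2)*(j - 2)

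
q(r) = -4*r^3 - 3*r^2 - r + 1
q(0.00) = 1.00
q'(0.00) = -1.00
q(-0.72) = 1.66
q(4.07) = -322.44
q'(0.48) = -6.64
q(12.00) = -7355.00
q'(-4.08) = -176.28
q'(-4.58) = -225.24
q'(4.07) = -224.20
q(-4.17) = 243.05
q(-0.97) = 2.80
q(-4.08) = 226.81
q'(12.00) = -1801.00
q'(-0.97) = -6.47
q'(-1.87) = -31.74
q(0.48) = -0.61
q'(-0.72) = -2.90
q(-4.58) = 326.94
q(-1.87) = 18.54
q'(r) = -12*r^2 - 6*r - 1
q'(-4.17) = -184.65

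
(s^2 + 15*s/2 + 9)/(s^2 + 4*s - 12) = (s + 3/2)/(s - 2)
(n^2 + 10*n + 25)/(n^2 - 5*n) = (n^2 + 10*n + 25)/(n*(n - 5))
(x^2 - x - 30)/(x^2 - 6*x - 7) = (-x^2 + x + 30)/(-x^2 + 6*x + 7)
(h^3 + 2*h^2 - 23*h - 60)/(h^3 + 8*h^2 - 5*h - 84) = (h^2 - 2*h - 15)/(h^2 + 4*h - 21)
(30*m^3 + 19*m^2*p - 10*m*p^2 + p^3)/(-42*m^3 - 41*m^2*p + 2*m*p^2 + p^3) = (-5*m + p)/(7*m + p)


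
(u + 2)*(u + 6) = u^2 + 8*u + 12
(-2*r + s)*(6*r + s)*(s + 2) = -12*r^2*s - 24*r^2 + 4*r*s^2 + 8*r*s + s^3 + 2*s^2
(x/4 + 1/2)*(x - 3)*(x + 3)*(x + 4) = x^4/4 + 3*x^3/2 - x^2/4 - 27*x/2 - 18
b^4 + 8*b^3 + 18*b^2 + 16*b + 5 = (b + 1)^3*(b + 5)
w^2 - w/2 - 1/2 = (w - 1)*(w + 1/2)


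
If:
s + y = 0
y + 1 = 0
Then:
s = 1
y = -1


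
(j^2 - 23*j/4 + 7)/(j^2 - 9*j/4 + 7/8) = 2*(j - 4)/(2*j - 1)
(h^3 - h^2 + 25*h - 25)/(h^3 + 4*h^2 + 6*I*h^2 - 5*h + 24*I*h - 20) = (h^2 - h*(1 + 5*I) + 5*I)/(h^2 + h*(4 + I) + 4*I)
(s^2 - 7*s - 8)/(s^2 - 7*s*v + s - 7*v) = (s - 8)/(s - 7*v)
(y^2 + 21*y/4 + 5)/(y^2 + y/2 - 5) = (4*y^2 + 21*y + 20)/(2*(2*y^2 + y - 10))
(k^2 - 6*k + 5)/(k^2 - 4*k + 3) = (k - 5)/(k - 3)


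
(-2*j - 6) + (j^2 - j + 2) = j^2 - 3*j - 4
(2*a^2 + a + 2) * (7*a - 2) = 14*a^3 + 3*a^2 + 12*a - 4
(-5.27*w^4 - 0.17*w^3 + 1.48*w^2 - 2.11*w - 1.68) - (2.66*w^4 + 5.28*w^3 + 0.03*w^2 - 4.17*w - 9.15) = -7.93*w^4 - 5.45*w^3 + 1.45*w^2 + 2.06*w + 7.47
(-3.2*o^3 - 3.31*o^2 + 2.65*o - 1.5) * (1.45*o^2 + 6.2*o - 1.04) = -4.64*o^5 - 24.6395*o^4 - 13.3515*o^3 + 17.6974*o^2 - 12.056*o + 1.56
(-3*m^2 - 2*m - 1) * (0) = 0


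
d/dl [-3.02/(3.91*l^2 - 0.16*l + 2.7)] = (23.6164*l - 0.4832)/(3.91*l^2 - 0.16*l + 2.7)^2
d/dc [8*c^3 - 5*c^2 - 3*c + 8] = 24*c^2 - 10*c - 3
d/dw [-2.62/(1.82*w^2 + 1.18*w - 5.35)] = (9.5368*w + 3.0916)/(1.82*w^2 + 1.18*w - 5.35)^2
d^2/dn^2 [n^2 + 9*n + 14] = 2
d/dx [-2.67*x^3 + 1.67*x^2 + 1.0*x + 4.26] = -8.01*x^2 + 3.34*x + 1.0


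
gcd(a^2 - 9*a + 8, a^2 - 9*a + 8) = a^2 - 9*a + 8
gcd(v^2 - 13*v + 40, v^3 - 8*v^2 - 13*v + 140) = v - 5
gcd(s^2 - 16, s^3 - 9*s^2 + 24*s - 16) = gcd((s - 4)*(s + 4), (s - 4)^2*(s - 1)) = s - 4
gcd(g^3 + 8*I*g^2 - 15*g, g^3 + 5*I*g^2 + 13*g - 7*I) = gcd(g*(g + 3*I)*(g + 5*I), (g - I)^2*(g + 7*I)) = 1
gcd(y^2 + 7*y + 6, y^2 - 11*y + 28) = 1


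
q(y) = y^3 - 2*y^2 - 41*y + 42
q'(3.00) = -26.00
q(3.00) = -72.00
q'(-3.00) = -2.00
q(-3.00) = 120.00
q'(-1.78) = -24.37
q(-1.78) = 103.00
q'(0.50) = -42.25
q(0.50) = 21.12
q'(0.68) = -42.33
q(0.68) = 13.51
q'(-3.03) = -1.34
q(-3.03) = 120.05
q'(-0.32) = -39.41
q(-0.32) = 54.88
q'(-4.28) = 31.08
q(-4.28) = 102.44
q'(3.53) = -17.74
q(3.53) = -83.66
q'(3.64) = -15.81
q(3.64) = -85.51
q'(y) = 3*y^2 - 4*y - 41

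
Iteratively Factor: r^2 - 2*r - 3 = (r + 1)*(r - 3)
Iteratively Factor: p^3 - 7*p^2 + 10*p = (p - 2)*(p^2 - 5*p) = p*(p - 2)*(p - 5)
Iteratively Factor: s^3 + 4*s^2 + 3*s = (s + 1)*(s^2 + 3*s) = s*(s + 1)*(s + 3)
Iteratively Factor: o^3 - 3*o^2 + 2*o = (o)*(o^2 - 3*o + 2) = o*(o - 1)*(o - 2)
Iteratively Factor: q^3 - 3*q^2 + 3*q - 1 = (q - 1)*(q^2 - 2*q + 1) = (q - 1)^2*(q - 1)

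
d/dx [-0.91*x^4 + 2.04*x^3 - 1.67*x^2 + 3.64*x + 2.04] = -3.64*x^3 + 6.12*x^2 - 3.34*x + 3.64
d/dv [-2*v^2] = -4*v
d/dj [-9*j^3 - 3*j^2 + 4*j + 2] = -27*j^2 - 6*j + 4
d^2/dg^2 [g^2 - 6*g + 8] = 2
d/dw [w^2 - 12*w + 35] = 2*w - 12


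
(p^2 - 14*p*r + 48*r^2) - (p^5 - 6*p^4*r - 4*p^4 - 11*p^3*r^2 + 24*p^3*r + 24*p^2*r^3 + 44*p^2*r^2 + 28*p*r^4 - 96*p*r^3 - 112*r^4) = -p^5 + 6*p^4*r + 4*p^4 + 11*p^3*r^2 - 24*p^3*r - 24*p^2*r^3 - 44*p^2*r^2 + p^2 - 28*p*r^4 + 96*p*r^3 - 14*p*r + 112*r^4 + 48*r^2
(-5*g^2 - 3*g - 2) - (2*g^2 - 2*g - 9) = -7*g^2 - g + 7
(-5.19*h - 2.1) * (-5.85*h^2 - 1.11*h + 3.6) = 30.3615*h^3 + 18.0459*h^2 - 16.353*h - 7.56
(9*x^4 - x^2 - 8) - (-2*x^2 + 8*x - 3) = 9*x^4 + x^2 - 8*x - 5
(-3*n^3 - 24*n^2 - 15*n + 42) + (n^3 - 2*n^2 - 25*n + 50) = -2*n^3 - 26*n^2 - 40*n + 92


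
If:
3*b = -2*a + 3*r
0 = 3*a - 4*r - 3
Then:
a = 4*r/3 + 1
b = r/9 - 2/3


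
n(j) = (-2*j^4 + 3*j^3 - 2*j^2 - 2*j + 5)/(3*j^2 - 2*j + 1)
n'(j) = (2 - 6*j)*(-2*j^4 + 3*j^3 - 2*j^2 - 2*j + 5)/(3*j^2 - 2*j + 1)^2 + (-8*j^3 + 9*j^2 - 4*j - 2)/(3*j^2 - 2*j + 1)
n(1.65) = -0.87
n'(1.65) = -2.25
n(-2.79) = -6.39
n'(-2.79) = 4.45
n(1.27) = 0.05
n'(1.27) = -2.80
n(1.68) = -0.94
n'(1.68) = -2.24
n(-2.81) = -6.48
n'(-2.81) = 4.47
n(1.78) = -1.16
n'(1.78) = -2.25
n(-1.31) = -0.96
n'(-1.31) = 3.10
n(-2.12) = -3.67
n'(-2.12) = 3.69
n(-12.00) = -102.66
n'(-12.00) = 16.56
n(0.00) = 5.00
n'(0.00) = 8.00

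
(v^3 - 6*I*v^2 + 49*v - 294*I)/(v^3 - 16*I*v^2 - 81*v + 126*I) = (v + 7*I)/(v - 3*I)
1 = 1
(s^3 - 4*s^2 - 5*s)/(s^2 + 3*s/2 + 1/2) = 2*s*(s - 5)/(2*s + 1)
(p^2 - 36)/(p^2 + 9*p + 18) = (p - 6)/(p + 3)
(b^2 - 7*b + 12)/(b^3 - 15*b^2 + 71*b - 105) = (b - 4)/(b^2 - 12*b + 35)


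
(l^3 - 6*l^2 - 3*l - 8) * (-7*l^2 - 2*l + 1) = -7*l^5 + 40*l^4 + 34*l^3 + 56*l^2 + 13*l - 8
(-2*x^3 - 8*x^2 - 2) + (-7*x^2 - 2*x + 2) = -2*x^3 - 15*x^2 - 2*x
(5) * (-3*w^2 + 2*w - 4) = -15*w^2 + 10*w - 20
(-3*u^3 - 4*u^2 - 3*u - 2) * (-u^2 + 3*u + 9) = 3*u^5 - 5*u^4 - 36*u^3 - 43*u^2 - 33*u - 18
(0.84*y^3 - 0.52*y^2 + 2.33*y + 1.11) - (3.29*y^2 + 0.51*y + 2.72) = 0.84*y^3 - 3.81*y^2 + 1.82*y - 1.61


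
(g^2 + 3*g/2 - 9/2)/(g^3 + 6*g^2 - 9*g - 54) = (g - 3/2)/(g^2 + 3*g - 18)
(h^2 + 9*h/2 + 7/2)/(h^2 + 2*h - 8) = (2*h^2 + 9*h + 7)/(2*(h^2 + 2*h - 8))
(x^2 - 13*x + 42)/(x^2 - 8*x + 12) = (x - 7)/(x - 2)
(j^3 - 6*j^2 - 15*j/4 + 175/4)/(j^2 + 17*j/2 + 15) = (2*j^2 - 17*j + 35)/(2*(j + 6))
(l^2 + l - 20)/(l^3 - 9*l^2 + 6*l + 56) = (l + 5)/(l^2 - 5*l - 14)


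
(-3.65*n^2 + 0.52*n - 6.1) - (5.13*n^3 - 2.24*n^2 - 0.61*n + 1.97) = -5.13*n^3 - 1.41*n^2 + 1.13*n - 8.07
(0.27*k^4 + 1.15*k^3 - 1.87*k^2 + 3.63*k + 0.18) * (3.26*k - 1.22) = 0.8802*k^5 + 3.4196*k^4 - 7.4992*k^3 + 14.1152*k^2 - 3.8418*k - 0.2196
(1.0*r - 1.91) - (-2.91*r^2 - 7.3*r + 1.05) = 2.91*r^2 + 8.3*r - 2.96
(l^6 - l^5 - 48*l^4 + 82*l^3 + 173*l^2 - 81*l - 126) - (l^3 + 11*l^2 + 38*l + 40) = l^6 - l^5 - 48*l^4 + 81*l^3 + 162*l^2 - 119*l - 166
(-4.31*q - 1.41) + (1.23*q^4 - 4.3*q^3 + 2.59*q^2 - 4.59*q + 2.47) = 1.23*q^4 - 4.3*q^3 + 2.59*q^2 - 8.9*q + 1.06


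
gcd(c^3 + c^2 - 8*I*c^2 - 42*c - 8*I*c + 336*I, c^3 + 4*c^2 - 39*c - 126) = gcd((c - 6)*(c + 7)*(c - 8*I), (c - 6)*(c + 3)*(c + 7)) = c^2 + c - 42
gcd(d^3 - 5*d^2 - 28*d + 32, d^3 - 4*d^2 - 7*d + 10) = d - 1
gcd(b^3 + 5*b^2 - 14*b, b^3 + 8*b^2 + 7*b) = b^2 + 7*b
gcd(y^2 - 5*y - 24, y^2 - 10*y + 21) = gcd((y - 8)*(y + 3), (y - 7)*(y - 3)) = 1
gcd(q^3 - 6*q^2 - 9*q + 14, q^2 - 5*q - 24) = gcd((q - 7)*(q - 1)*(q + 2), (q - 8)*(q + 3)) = 1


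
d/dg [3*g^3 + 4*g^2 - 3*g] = 9*g^2 + 8*g - 3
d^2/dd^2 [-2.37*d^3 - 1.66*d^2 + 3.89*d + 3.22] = -14.22*d - 3.32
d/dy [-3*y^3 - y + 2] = -9*y^2 - 1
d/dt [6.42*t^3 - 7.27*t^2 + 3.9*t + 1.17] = 19.26*t^2 - 14.54*t + 3.9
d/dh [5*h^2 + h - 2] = 10*h + 1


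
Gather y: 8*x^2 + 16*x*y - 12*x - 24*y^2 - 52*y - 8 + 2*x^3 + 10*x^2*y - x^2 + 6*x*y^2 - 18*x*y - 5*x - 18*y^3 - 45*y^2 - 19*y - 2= 2*x^3 + 7*x^2 - 17*x - 18*y^3 + y^2*(6*x - 69) + y*(10*x^2 - 2*x - 71) - 10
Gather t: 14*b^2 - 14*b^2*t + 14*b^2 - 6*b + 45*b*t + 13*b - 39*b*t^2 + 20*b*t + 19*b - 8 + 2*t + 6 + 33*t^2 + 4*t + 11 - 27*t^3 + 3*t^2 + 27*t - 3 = 28*b^2 + 26*b - 27*t^3 + t^2*(36 - 39*b) + t*(-14*b^2 + 65*b + 33) + 6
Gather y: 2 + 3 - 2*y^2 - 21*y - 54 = -2*y^2 - 21*y - 49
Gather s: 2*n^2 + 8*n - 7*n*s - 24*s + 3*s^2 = 2*n^2 + 8*n + 3*s^2 + s*(-7*n - 24)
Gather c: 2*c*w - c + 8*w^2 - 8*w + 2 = c*(2*w - 1) + 8*w^2 - 8*w + 2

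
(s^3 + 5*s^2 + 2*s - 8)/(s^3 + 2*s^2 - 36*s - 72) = (s^2 + 3*s - 4)/(s^2 - 36)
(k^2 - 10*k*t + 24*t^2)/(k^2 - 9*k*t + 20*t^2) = (-k + 6*t)/(-k + 5*t)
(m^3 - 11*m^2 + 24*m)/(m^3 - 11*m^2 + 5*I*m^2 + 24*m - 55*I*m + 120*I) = m/(m + 5*I)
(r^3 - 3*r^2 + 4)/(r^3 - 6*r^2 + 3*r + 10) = (r - 2)/(r - 5)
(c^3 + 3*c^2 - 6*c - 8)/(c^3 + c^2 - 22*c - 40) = (c^2 - c - 2)/(c^2 - 3*c - 10)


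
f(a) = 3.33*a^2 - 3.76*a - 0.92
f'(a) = 6.66*a - 3.76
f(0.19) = -1.51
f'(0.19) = -2.49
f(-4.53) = 84.45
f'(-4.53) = -33.93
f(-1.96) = 19.24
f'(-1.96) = -16.81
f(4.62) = 52.79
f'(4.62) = 27.01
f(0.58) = -1.98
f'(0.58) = 0.10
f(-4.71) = 90.66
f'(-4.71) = -35.13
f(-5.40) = 116.49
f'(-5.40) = -39.72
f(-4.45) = 81.75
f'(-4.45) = -33.40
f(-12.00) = 523.72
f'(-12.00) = -83.68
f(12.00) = 433.48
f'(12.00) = 76.16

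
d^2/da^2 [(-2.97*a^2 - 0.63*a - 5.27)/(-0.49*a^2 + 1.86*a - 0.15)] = (-8.88178419700125e-16*a^4 + 5.716242*a^3 + 6.282192*a^2 - 29.096298*a + 36.174684)/(0.117649*a^6 - 1.339758*a^5 + 5.193657*a^4 - 7.255116*a^3 + 1.589895*a^2 - 0.12555*a + 0.003375)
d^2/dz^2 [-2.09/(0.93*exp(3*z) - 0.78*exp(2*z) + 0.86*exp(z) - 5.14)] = (-2.09*(2.79*exp(2*z) - 1.56*exp(z) + 0.86)*(5.58*exp(2*z) - 3.12*exp(z) + 1.72)*exp(z) + (17.4933*exp(2*z) - 6.5208*exp(z) + 1.7974)*(0.93*exp(3*z) - 0.78*exp(2*z) + 0.86*exp(z) - 5.14))*exp(z)/(0.93*exp(3*z) - 0.78*exp(2*z) + 0.86*exp(z) - 5.14)^3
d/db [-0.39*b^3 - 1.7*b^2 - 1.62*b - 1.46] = -1.17*b^2 - 3.4*b - 1.62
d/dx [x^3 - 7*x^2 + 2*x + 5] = 3*x^2 - 14*x + 2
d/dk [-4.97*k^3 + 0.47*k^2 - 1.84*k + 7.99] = -14.91*k^2 + 0.94*k - 1.84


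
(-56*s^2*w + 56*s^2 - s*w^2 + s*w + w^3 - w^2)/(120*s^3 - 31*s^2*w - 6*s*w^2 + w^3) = (-7*s*w + 7*s - w^2 + w)/(15*s^2 - 2*s*w - w^2)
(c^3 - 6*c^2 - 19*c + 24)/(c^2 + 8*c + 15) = (c^2 - 9*c + 8)/(c + 5)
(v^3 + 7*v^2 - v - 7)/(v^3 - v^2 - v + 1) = (v + 7)/(v - 1)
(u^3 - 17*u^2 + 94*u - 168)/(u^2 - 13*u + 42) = u - 4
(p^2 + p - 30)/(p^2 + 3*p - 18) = (p - 5)/(p - 3)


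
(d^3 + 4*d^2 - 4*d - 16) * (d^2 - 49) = d^5 + 4*d^4 - 53*d^3 - 212*d^2 + 196*d + 784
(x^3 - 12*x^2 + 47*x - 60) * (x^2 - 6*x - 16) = x^5 - 18*x^4 + 103*x^3 - 150*x^2 - 392*x + 960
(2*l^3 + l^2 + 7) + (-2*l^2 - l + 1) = 2*l^3 - l^2 - l + 8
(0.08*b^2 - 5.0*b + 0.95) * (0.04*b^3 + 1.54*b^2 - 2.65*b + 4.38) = 0.0032*b^5 - 0.0768*b^4 - 7.874*b^3 + 15.0634*b^2 - 24.4175*b + 4.161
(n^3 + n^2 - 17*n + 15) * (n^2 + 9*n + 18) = n^5 + 10*n^4 + 10*n^3 - 120*n^2 - 171*n + 270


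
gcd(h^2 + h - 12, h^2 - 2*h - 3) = h - 3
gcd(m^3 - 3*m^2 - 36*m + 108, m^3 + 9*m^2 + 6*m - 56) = 1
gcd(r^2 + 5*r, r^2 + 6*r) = r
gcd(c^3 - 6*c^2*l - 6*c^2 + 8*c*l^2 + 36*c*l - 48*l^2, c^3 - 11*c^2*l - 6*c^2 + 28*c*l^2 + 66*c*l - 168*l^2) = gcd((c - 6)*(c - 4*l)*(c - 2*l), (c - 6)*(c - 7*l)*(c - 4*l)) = c^2 - 4*c*l - 6*c + 24*l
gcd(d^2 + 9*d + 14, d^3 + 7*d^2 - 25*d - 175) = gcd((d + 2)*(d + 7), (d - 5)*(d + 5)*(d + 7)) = d + 7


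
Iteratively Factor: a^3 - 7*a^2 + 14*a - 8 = (a - 1)*(a^2 - 6*a + 8) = (a - 2)*(a - 1)*(a - 4)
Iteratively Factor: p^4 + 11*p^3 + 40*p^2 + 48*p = (p + 3)*(p^3 + 8*p^2 + 16*p) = (p + 3)*(p + 4)*(p^2 + 4*p) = (p + 3)*(p + 4)^2*(p)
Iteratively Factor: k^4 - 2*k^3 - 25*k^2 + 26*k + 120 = (k - 5)*(k^3 + 3*k^2 - 10*k - 24) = (k - 5)*(k + 2)*(k^2 + k - 12) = (k - 5)*(k + 2)*(k + 4)*(k - 3)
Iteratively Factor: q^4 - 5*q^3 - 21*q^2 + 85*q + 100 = (q - 5)*(q^3 - 21*q - 20) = (q - 5)^2*(q^2 + 5*q + 4) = (q - 5)^2*(q + 1)*(q + 4)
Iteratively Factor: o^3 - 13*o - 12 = (o - 4)*(o^2 + 4*o + 3) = (o - 4)*(o + 3)*(o + 1)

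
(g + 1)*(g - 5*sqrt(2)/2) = g^2 - 5*sqrt(2)*g/2 + g - 5*sqrt(2)/2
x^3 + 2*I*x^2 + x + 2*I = (x - I)*(x + I)*(x + 2*I)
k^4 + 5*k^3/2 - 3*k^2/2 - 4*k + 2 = (k - 1)*(k - 1/2)*(k + 2)^2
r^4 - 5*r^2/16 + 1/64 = (r - 1/2)*(r - 1/4)*(r + 1/4)*(r + 1/2)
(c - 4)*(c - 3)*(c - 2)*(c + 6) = c^4 - 3*c^3 - 28*c^2 + 132*c - 144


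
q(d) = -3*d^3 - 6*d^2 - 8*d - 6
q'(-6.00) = -260.00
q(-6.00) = 474.00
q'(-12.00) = -1160.00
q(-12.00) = 4410.00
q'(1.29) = -38.46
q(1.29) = -32.74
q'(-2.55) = -35.92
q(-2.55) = 25.13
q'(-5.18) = -187.33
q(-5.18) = 291.42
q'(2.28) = -82.15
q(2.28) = -90.99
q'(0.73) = -21.56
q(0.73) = -16.20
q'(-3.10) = -57.29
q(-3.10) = 50.51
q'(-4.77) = -155.54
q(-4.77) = 221.24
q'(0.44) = -15.02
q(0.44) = -10.94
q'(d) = -9*d^2 - 12*d - 8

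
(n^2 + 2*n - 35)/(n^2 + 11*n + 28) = (n - 5)/(n + 4)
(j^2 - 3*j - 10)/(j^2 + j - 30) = (j + 2)/(j + 6)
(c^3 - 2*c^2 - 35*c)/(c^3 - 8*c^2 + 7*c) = (c + 5)/(c - 1)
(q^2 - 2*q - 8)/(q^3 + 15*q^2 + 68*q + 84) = (q - 4)/(q^2 + 13*q + 42)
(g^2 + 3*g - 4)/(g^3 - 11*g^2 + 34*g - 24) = (g + 4)/(g^2 - 10*g + 24)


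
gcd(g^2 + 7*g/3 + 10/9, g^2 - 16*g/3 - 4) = g + 2/3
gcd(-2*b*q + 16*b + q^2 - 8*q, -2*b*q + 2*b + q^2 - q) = -2*b + q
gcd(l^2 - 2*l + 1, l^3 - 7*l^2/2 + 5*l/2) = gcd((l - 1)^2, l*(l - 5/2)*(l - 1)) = l - 1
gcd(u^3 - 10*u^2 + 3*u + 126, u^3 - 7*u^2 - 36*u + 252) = u^2 - 13*u + 42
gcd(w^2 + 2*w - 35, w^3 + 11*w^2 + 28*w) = w + 7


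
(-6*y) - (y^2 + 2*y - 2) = -y^2 - 8*y + 2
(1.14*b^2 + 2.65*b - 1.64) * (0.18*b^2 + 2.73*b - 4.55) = 0.2052*b^4 + 3.5892*b^3 + 1.7523*b^2 - 16.5347*b + 7.462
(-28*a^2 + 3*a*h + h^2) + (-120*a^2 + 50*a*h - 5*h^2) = -148*a^2 + 53*a*h - 4*h^2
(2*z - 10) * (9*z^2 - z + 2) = 18*z^3 - 92*z^2 + 14*z - 20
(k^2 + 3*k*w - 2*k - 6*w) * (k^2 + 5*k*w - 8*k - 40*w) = k^4 + 8*k^3*w - 10*k^3 + 15*k^2*w^2 - 80*k^2*w + 16*k^2 - 150*k*w^2 + 128*k*w + 240*w^2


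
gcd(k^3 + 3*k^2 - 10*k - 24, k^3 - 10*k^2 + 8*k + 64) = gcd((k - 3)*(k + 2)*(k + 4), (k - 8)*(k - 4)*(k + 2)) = k + 2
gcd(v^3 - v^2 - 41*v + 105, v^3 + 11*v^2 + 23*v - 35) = v + 7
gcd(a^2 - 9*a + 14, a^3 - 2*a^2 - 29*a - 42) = a - 7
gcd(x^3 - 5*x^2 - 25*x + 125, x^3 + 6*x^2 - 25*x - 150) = x^2 - 25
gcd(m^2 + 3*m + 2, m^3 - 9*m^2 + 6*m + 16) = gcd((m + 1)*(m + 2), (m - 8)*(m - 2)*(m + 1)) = m + 1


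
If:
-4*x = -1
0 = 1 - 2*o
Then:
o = 1/2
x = 1/4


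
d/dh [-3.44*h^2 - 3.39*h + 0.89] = -6.88*h - 3.39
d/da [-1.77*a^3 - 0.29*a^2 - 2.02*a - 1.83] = -5.31*a^2 - 0.58*a - 2.02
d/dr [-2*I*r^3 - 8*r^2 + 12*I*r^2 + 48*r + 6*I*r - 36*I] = -6*I*r^2 + r*(-16 + 24*I) + 48 + 6*I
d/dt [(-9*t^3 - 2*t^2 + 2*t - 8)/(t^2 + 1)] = (-9*t^4 - 29*t^2 + 12*t + 2)/(t^4 + 2*t^2 + 1)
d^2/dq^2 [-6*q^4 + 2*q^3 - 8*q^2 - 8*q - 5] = -72*q^2 + 12*q - 16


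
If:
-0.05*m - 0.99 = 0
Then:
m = -19.80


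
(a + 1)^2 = a^2 + 2*a + 1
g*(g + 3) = g^2 + 3*g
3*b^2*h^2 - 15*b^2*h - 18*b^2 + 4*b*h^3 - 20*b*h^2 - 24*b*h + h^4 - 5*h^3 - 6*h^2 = (b + h)*(3*b + h)*(h - 6)*(h + 1)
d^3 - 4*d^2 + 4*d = d*(d - 2)^2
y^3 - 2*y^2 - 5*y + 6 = (y - 3)*(y - 1)*(y + 2)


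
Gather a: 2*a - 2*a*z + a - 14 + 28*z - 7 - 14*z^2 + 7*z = a*(3 - 2*z) - 14*z^2 + 35*z - 21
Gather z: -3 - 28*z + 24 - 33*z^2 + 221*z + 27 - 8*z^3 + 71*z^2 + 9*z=-8*z^3 + 38*z^2 + 202*z + 48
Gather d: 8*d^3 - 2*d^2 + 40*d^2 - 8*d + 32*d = 8*d^3 + 38*d^2 + 24*d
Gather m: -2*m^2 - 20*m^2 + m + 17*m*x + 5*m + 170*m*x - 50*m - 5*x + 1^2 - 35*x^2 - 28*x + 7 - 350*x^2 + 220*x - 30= -22*m^2 + m*(187*x - 44) - 385*x^2 + 187*x - 22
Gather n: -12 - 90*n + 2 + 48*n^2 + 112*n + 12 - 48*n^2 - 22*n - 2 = 0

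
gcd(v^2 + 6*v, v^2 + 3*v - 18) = v + 6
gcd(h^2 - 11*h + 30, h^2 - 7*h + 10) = h - 5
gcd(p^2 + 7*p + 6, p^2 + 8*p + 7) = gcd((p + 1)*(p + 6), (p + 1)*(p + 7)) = p + 1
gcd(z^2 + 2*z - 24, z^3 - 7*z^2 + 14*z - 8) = z - 4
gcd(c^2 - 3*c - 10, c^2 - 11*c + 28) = 1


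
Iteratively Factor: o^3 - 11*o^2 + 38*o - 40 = (o - 2)*(o^2 - 9*o + 20) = (o - 5)*(o - 2)*(o - 4)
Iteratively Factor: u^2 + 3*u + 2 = (u + 2)*(u + 1)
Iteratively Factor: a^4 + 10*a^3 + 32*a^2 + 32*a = (a)*(a^3 + 10*a^2 + 32*a + 32) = a*(a + 2)*(a^2 + 8*a + 16) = a*(a + 2)*(a + 4)*(a + 4)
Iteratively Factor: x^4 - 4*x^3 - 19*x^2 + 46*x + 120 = (x + 2)*(x^3 - 6*x^2 - 7*x + 60) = (x - 4)*(x + 2)*(x^2 - 2*x - 15) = (x - 5)*(x - 4)*(x + 2)*(x + 3)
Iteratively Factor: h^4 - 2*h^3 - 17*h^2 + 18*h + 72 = (h - 4)*(h^3 + 2*h^2 - 9*h - 18) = (h - 4)*(h + 3)*(h^2 - h - 6) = (h - 4)*(h - 3)*(h + 3)*(h + 2)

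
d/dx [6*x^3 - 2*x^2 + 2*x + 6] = 18*x^2 - 4*x + 2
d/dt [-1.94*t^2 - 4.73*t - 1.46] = -3.88*t - 4.73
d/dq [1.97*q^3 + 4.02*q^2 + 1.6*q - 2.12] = 5.91*q^2 + 8.04*q + 1.6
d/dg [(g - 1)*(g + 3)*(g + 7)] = 3*g^2 + 18*g + 11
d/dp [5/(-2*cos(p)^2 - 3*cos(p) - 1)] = -5*(4*cos(p) + 3)*sin(p)/(3*cos(p) + cos(2*p) + 2)^2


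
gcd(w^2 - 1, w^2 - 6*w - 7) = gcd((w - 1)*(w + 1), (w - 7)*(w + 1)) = w + 1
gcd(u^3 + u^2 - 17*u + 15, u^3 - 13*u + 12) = u^2 - 4*u + 3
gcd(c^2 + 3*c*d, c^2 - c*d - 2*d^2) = 1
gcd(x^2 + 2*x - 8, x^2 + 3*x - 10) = x - 2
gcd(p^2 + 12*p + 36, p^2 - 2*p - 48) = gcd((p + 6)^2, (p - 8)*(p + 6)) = p + 6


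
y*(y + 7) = y^2 + 7*y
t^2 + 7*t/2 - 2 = (t - 1/2)*(t + 4)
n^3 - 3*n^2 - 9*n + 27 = (n - 3)^2*(n + 3)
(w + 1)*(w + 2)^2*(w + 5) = w^4 + 10*w^3 + 33*w^2 + 44*w + 20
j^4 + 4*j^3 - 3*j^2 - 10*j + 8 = (j - 1)^2*(j + 2)*(j + 4)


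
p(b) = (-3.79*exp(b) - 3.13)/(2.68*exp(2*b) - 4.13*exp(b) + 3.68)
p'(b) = (-3.79*exp(b) - 3.13)*(-5.36*exp(2*b) + 4.13*exp(b))/(2.68*exp(2*b) - 4.13*exp(b) + 3.68)^2 - 3.79*exp(b)/(2.68*exp(2*b) - 4.13*exp(b) + 3.68) = (10.1572*exp(2*b) + 16.7768*exp(b) - 26.8741)*exp(b)/(7.1824*exp(4*b) - 22.1368*exp(3*b) + 36.7817*exp(2*b) - 30.3968*exp(b) + 13.5424)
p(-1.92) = -1.18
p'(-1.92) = -0.36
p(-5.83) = -0.86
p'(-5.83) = -0.01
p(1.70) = -0.39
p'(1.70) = 0.54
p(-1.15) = -1.64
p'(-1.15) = -0.93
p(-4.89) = -0.87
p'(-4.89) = -0.02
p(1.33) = -0.66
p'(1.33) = 0.99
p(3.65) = -0.04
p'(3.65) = 0.04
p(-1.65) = -1.29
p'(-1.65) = -0.50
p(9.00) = 0.00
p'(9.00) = 0.00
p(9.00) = 0.00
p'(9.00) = 0.00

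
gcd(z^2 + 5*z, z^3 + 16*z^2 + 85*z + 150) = z + 5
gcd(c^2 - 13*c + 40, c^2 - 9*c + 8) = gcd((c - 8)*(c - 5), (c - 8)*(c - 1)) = c - 8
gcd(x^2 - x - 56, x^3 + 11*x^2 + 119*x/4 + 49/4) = x + 7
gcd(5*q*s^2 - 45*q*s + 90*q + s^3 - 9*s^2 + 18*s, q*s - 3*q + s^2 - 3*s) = s - 3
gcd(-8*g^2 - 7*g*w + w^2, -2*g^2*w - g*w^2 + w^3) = g + w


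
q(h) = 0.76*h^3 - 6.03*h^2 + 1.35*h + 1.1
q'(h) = 2.28*h^2 - 12.06*h + 1.35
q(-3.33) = -98.33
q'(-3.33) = 66.79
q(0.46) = 0.52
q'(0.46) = -3.72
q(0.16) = 1.16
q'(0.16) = -0.52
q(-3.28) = -95.02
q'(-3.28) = 65.44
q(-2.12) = -36.10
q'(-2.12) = 37.16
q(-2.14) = -36.85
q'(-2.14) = 37.60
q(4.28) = -44.00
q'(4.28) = -8.50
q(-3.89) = -140.13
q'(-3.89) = 82.76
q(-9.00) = -1053.52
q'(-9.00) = 294.57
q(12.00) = 462.26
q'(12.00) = 184.95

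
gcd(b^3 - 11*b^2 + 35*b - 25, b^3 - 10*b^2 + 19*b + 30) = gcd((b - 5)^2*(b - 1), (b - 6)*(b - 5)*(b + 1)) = b - 5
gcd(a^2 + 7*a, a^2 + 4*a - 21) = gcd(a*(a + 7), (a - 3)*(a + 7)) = a + 7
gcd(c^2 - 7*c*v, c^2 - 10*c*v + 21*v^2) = -c + 7*v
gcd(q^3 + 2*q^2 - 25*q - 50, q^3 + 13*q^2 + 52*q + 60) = q^2 + 7*q + 10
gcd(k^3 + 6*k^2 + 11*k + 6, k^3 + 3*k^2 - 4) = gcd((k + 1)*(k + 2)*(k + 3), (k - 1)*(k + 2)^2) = k + 2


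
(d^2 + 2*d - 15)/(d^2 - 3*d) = (d + 5)/d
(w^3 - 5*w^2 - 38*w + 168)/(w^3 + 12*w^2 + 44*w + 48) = (w^2 - 11*w + 28)/(w^2 + 6*w + 8)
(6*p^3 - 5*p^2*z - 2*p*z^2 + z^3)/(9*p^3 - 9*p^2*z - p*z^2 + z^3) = (2*p + z)/(3*p + z)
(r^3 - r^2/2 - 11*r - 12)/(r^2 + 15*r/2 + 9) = (r^2 - 2*r - 8)/(r + 6)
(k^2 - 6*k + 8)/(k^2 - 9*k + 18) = (k^2 - 6*k + 8)/(k^2 - 9*k + 18)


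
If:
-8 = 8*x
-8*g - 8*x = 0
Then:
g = 1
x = -1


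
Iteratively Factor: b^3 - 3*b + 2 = (b - 1)*(b^2 + b - 2) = (b - 1)*(b + 2)*(b - 1)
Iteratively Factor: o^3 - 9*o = (o)*(o^2 - 9) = o*(o + 3)*(o - 3)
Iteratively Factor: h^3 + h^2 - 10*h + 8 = (h + 4)*(h^2 - 3*h + 2) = (h - 2)*(h + 4)*(h - 1)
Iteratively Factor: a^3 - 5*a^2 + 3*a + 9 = (a - 3)*(a^2 - 2*a - 3) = (a - 3)*(a + 1)*(a - 3)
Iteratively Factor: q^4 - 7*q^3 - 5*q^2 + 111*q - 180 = (q + 4)*(q^3 - 11*q^2 + 39*q - 45) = (q - 3)*(q + 4)*(q^2 - 8*q + 15) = (q - 5)*(q - 3)*(q + 4)*(q - 3)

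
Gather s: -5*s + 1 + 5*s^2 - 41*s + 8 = 5*s^2 - 46*s + 9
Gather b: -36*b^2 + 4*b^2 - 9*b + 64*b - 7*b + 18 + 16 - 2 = -32*b^2 + 48*b + 32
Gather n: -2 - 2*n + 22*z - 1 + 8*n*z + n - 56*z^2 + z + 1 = n*(8*z - 1) - 56*z^2 + 23*z - 2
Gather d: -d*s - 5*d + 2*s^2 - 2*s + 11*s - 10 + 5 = d*(-s - 5) + 2*s^2 + 9*s - 5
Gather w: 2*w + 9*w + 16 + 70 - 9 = 11*w + 77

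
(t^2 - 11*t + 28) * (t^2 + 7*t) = t^4 - 4*t^3 - 49*t^2 + 196*t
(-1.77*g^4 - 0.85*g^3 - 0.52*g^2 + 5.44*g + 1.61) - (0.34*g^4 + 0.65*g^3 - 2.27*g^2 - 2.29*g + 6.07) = -2.11*g^4 - 1.5*g^3 + 1.75*g^2 + 7.73*g - 4.46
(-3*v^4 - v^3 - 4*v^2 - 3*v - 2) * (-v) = 3*v^5 + v^4 + 4*v^3 + 3*v^2 + 2*v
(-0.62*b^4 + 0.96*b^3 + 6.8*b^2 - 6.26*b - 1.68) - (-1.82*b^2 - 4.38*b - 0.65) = -0.62*b^4 + 0.96*b^3 + 8.62*b^2 - 1.88*b - 1.03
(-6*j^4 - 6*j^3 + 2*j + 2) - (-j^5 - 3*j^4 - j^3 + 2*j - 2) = j^5 - 3*j^4 - 5*j^3 + 4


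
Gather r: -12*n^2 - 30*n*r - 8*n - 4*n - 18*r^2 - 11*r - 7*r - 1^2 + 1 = -12*n^2 - 12*n - 18*r^2 + r*(-30*n - 18)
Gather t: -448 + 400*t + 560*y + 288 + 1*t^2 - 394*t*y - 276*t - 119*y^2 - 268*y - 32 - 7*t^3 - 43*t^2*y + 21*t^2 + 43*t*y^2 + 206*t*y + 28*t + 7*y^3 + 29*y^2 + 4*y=-7*t^3 + t^2*(22 - 43*y) + t*(43*y^2 - 188*y + 152) + 7*y^3 - 90*y^2 + 296*y - 192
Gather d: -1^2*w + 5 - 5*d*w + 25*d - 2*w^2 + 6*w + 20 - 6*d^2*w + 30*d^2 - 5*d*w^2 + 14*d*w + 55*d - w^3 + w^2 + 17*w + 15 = d^2*(30 - 6*w) + d*(-5*w^2 + 9*w + 80) - w^3 - w^2 + 22*w + 40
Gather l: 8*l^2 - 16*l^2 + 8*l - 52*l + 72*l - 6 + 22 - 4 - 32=-8*l^2 + 28*l - 20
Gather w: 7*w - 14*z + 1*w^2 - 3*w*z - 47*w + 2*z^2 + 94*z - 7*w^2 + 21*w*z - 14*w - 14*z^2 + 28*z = -6*w^2 + w*(18*z - 54) - 12*z^2 + 108*z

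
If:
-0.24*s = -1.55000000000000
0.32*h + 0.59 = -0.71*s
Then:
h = -16.17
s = 6.46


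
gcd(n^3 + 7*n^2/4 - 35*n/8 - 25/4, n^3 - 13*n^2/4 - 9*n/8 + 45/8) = n + 5/4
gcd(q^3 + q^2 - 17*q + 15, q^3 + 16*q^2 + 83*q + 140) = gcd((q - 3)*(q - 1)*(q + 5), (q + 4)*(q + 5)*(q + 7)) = q + 5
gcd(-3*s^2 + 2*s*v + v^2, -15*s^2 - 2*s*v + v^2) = 3*s + v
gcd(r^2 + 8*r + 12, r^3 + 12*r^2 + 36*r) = r + 6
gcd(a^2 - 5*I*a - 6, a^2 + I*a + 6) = a - 2*I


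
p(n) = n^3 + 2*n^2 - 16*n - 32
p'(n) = 3*n^2 + 4*n - 16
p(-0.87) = -17.22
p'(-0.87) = -17.21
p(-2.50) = 4.88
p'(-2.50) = -7.25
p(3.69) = -13.56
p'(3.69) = 39.61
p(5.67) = 123.86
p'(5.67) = 103.13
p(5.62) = 118.75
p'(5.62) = 101.23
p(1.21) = -46.66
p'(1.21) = -6.77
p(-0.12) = -30.05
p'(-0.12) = -16.44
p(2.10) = -47.52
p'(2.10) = 5.63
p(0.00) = -32.00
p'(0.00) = -16.00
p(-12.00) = -1280.00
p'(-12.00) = 368.00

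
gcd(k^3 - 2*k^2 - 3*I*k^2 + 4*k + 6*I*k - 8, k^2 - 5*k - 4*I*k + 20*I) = k - 4*I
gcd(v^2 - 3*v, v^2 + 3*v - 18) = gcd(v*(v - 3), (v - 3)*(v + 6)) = v - 3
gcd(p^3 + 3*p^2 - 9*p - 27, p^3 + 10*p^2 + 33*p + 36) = p^2 + 6*p + 9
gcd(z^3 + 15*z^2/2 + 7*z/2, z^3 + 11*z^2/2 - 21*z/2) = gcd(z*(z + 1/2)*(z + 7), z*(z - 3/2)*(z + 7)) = z^2 + 7*z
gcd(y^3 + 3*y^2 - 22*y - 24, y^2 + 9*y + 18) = y + 6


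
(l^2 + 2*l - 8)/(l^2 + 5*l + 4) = (l - 2)/(l + 1)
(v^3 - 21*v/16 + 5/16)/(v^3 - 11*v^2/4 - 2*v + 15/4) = (v - 1/4)/(v - 3)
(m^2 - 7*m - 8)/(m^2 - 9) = (m^2 - 7*m - 8)/(m^2 - 9)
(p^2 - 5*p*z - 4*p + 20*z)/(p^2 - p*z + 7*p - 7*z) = (p^2 - 5*p*z - 4*p + 20*z)/(p^2 - p*z + 7*p - 7*z)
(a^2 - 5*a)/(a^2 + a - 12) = a*(a - 5)/(a^2 + a - 12)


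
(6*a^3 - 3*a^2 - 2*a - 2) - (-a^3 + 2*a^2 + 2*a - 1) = 7*a^3 - 5*a^2 - 4*a - 1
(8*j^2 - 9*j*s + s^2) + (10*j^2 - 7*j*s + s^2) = 18*j^2 - 16*j*s + 2*s^2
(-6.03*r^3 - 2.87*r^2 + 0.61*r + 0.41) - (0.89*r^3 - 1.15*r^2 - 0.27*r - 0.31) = -6.92*r^3 - 1.72*r^2 + 0.88*r + 0.72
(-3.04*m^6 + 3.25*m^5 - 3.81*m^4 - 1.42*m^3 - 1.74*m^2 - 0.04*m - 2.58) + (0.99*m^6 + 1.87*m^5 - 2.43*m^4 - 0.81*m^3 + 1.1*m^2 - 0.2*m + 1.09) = -2.05*m^6 + 5.12*m^5 - 6.24*m^4 - 2.23*m^3 - 0.64*m^2 - 0.24*m - 1.49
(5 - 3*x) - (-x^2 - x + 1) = x^2 - 2*x + 4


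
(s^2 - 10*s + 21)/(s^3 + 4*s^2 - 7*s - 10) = (s^2 - 10*s + 21)/(s^3 + 4*s^2 - 7*s - 10)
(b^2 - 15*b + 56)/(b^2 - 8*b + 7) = (b - 8)/(b - 1)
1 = 1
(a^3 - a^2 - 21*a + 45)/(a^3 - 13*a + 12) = (a^2 + 2*a - 15)/(a^2 + 3*a - 4)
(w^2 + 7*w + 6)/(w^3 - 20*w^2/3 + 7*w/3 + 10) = 3*(w + 6)/(3*w^2 - 23*w + 30)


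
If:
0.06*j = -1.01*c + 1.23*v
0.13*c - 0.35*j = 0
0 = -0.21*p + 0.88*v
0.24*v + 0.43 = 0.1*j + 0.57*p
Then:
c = 0.23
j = 0.09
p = 0.82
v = 0.20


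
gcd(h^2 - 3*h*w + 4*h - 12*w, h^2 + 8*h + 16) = h + 4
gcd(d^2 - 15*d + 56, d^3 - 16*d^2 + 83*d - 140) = d - 7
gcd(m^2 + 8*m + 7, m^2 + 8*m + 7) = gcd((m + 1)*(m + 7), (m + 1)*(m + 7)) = m^2 + 8*m + 7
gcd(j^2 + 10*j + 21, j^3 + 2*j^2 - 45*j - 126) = j + 3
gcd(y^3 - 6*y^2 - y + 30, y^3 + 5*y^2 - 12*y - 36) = y^2 - y - 6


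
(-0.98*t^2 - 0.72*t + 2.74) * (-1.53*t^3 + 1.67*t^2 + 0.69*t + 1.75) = 1.4994*t^5 - 0.535*t^4 - 6.0708*t^3 + 2.364*t^2 + 0.6306*t + 4.795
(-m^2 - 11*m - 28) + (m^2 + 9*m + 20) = -2*m - 8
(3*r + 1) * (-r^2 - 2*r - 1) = -3*r^3 - 7*r^2 - 5*r - 1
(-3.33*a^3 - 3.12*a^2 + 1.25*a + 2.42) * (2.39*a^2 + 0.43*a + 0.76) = -7.9587*a^5 - 8.8887*a^4 - 0.8849*a^3 + 3.9501*a^2 + 1.9906*a + 1.8392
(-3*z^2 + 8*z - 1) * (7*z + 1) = -21*z^3 + 53*z^2 + z - 1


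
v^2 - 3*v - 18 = (v - 6)*(v + 3)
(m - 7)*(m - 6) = m^2 - 13*m + 42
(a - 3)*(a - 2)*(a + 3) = a^3 - 2*a^2 - 9*a + 18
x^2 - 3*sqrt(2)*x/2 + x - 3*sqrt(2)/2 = (x + 1)*(x - 3*sqrt(2)/2)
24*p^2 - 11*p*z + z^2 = (-8*p + z)*(-3*p + z)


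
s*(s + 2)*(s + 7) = s^3 + 9*s^2 + 14*s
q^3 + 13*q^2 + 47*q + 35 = (q + 1)*(q + 5)*(q + 7)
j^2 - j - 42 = (j - 7)*(j + 6)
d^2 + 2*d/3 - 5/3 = (d - 1)*(d + 5/3)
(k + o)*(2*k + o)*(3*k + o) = 6*k^3 + 11*k^2*o + 6*k*o^2 + o^3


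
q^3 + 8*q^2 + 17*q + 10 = (q + 1)*(q + 2)*(q + 5)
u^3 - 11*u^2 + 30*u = u*(u - 6)*(u - 5)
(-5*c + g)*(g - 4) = -5*c*g + 20*c + g^2 - 4*g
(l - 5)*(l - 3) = l^2 - 8*l + 15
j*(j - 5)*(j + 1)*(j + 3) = j^4 - j^3 - 17*j^2 - 15*j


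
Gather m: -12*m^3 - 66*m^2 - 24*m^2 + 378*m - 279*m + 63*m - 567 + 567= -12*m^3 - 90*m^2 + 162*m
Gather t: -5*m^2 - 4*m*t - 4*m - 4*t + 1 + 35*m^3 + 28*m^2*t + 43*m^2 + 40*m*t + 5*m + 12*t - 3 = 35*m^3 + 38*m^2 + m + t*(28*m^2 + 36*m + 8) - 2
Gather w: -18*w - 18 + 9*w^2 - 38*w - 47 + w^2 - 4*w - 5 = 10*w^2 - 60*w - 70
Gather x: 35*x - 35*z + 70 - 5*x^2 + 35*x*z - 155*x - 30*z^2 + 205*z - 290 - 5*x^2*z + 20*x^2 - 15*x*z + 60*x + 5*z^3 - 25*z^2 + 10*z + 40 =x^2*(15 - 5*z) + x*(20*z - 60) + 5*z^3 - 55*z^2 + 180*z - 180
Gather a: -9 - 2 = -11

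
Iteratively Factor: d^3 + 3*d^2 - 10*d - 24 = (d + 2)*(d^2 + d - 12) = (d + 2)*(d + 4)*(d - 3)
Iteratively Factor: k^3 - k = (k - 1)*(k^2 + k) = k*(k - 1)*(k + 1)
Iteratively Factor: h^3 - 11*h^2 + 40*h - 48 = (h - 4)*(h^2 - 7*h + 12) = (h - 4)*(h - 3)*(h - 4)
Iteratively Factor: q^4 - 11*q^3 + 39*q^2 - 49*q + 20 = (q - 4)*(q^3 - 7*q^2 + 11*q - 5) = (q - 4)*(q - 1)*(q^2 - 6*q + 5) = (q - 4)*(q - 1)^2*(q - 5)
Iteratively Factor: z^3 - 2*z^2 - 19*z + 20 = (z - 5)*(z^2 + 3*z - 4) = (z - 5)*(z - 1)*(z + 4)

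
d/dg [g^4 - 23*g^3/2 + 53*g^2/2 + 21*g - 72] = 4*g^3 - 69*g^2/2 + 53*g + 21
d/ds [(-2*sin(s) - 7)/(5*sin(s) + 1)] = 33*cos(s)/(5*sin(s) + 1)^2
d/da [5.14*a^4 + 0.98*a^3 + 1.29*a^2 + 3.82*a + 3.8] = 20.56*a^3 + 2.94*a^2 + 2.58*a + 3.82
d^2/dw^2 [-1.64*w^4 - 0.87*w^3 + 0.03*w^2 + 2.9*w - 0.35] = -19.68*w^2 - 5.22*w + 0.06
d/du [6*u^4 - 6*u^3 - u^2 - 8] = 2*u*(12*u^2 - 9*u - 1)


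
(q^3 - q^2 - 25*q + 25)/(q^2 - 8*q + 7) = (q^2 - 25)/(q - 7)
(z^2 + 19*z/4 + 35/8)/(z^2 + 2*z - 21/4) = (4*z + 5)/(2*(2*z - 3))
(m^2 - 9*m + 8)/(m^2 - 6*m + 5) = (m - 8)/(m - 5)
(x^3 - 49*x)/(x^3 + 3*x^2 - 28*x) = (x - 7)/(x - 4)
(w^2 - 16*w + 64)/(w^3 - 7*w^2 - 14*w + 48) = (w - 8)/(w^2 + w - 6)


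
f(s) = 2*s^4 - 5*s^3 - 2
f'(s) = 8*s^3 - 15*s^2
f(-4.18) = 973.74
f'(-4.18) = -846.36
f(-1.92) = 60.57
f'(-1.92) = -111.92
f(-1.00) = 5.00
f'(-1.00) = -23.00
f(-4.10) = 907.76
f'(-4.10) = -803.52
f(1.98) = -10.07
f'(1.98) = 3.29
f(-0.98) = 4.55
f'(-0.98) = -21.94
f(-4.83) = 1649.87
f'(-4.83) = -1251.36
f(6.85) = 2794.35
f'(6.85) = 1867.52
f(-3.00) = 295.00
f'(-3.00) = -351.00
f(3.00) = 25.00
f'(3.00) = 81.00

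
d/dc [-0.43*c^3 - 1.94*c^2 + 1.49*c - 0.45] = -1.29*c^2 - 3.88*c + 1.49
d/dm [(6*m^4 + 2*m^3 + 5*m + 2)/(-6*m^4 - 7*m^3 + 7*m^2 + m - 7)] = (-30*m^6 + 84*m^5 + 122*m^4 - 46*m^3 - 35*m^2 - 28*m - 37)/(36*m^8 + 84*m^7 - 35*m^6 - 110*m^5 + 119*m^4 + 112*m^3 - 97*m^2 - 14*m + 49)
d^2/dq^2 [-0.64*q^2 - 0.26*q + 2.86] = -1.28000000000000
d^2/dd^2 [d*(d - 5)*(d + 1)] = 6*d - 8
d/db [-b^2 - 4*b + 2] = -2*b - 4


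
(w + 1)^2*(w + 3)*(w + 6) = w^4 + 11*w^3 + 37*w^2 + 45*w + 18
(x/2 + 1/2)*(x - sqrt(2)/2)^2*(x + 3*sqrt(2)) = x^4/2 + x^3/2 + sqrt(2)*x^3 - 11*x^2/4 + sqrt(2)*x^2 - 11*x/4 + 3*sqrt(2)*x/4 + 3*sqrt(2)/4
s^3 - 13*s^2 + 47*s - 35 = (s - 7)*(s - 5)*(s - 1)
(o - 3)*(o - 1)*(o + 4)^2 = o^4 + 4*o^3 - 13*o^2 - 40*o + 48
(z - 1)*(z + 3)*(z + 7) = z^3 + 9*z^2 + 11*z - 21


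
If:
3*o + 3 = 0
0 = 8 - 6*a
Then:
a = 4/3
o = -1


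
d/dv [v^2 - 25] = 2*v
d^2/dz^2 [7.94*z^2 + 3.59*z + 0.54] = 15.8800000000000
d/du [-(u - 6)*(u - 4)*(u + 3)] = -3*u^2 + 14*u + 6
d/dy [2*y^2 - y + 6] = 4*y - 1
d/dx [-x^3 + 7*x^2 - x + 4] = -3*x^2 + 14*x - 1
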